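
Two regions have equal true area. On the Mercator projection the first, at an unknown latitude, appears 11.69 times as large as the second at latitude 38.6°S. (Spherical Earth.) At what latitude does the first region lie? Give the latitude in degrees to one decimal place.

76.8°

On Mercator, (apparent₁)/(apparent₂) = sec²φ₁ / sec²φ₂ when true areas are equal.
cos²φ₂ / cos²φ₁ = 11.69  ⇒  cos φ₁ = cos 38.6° / √11.69 = 0.7815/3.419 = 0.2286.
φ₁ = arccos(0.2286) ≈ 76.8°.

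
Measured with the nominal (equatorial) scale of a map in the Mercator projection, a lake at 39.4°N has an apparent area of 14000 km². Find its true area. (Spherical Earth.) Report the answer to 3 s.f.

8360 km²

For Mercator, h = k = sec φ (a conformal cylindrical projection has a single point scale, 1/cos φ).
Areal scale = k² = sec²φ = 1/cos²(39.4°) = 1/0.7727² = 1.675.
True area = apparent / (areal scale) = 14000 / 1.675 ≈ 8360 km².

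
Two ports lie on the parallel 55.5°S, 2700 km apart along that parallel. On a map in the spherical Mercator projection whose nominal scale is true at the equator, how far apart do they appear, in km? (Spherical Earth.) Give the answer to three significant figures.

For Mercator, h = k = sec φ (a conformal cylindrical projection has a single point scale, 1/cos φ).
Along the parallel, k = sec 55.5° = 1/0.5664 = 1.766.
Map distance = 2700 × 1.766 ≈ 4770 km.

4770 km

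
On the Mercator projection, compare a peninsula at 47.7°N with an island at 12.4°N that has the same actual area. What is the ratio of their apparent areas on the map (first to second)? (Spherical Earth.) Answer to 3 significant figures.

2.11

Mercator areal scale is sec²φ.
At 47.7°: sec²(47.7°) = 1/0.6730² = 2.208.
At 12.4°: sec²(12.4°) = 1/0.9767² = 1.048.
Ratio = 2.208/1.048 = cos²(12.4°)/cos²(47.7°) ≈ 2.11.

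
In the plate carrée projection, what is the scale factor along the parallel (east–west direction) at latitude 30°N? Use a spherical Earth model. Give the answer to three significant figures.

1.15

In the plate carrée (x = Rλ, y = Rφ), meridians are true-scale (h = 1) and parallels are stretched by k = sec φ.
k = 1/cos 30° = 1/0.8660 = 1.155.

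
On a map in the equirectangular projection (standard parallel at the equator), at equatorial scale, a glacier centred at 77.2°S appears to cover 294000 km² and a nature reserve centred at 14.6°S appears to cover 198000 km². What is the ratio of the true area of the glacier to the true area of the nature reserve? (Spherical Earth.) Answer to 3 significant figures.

0.340

Plate carrée has h = 1 and k = sec φ, giving areal scale sec φ; true area = (apparent area) · cos φ.
True area of glacier: 294000 × cos(77.2°) = 294000 × 0.2215 = 65140 km².
True area of nature reserve: 198000 × cos(14.6°) = 198000 × 0.9677 = 191600 km².
Ratio = 65140 / 191600 ≈ 0.340.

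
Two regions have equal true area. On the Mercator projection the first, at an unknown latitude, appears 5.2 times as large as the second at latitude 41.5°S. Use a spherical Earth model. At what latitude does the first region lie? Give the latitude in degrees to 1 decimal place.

70.8°

For equal true areas on Mercator, apparent areas scale as sec²φ, so the ratio is cos²φ₂ / cos²φ₁.
cos²φ₂ / cos²φ₁ = 5.2  ⇒  cos φ₁ = cos 41.5° / √5.2 = 0.7490/2.280 = 0.3284.
φ₁ = arccos(0.3284) ≈ 70.8°.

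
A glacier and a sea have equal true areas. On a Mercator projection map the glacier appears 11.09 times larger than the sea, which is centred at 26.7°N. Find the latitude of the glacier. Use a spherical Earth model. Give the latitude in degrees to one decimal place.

For equal true areas on Mercator, apparent areas scale as sec²φ, so the ratio is cos²φ₂ / cos²φ₁.
cos²φ₂ / cos²φ₁ = 11.09  ⇒  cos φ₁ = cos 26.7° / √11.09 = 0.8934/3.330 = 0.2683.
φ₁ = arccos(0.2683) ≈ 74.4°.

74.4°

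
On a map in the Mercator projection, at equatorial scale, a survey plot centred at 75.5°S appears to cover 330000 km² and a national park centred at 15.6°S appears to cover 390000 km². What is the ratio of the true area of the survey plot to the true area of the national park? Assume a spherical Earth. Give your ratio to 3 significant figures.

0.0572

Mercator's areal exaggeration is sec²φ; hence true area = (apparent area) · cos²φ.
True area of survey plot: 330000 × cos²(75.5°) = 330000 × 0.06269 = 20690 km².
True area of national park: 390000 × cos²(15.6°) = 390000 × 0.9277 = 361800 km².
Ratio = 20690 / 361800 ≈ 0.0572.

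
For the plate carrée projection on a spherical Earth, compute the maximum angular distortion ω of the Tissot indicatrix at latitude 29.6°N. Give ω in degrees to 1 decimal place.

For the equirectangular projection with φ₀ = 0 (plate carrée), h = 1 along meridians and k = sec φ along parallels.
At 29.6°: h = 1.000, k = 1.150; principal scales a = 1.150, b = 1.000.
sin(ω/2) = (a − b)/(a + b) = 0.1501/2.150 = 0.06981, so ω = 2 arcsin(0.06981) ≈ 8.0°.

8.0°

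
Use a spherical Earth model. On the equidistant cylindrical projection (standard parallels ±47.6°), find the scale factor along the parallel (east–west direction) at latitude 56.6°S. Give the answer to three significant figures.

1.22

In the equirectangular projection with standard parallel φ₀ = 47.6° (x = Rλ cos φ₀, y = Rφ), meridians are true-scale (h = 1) and the parallel scale is k = cos φ₀ / cos φ.
k = cos 47.6° / cos 56.6° = 0.6743/0.5505 = 1.225.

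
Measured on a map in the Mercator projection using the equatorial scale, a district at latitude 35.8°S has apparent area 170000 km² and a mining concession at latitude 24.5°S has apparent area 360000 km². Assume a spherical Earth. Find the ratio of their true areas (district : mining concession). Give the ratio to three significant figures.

0.375

Since Mercator area scale is 1/cos²φ, the true area equals the apparent area multiplied by cos²φ.
True area of district: 170000 × cos²(35.8°) = 170000 × 0.6578 = 111800 km².
True area of mining concession: 360000 × cos²(24.5°) = 360000 × 0.8280 = 298100 km².
Ratio = 111800 / 298100 ≈ 0.375.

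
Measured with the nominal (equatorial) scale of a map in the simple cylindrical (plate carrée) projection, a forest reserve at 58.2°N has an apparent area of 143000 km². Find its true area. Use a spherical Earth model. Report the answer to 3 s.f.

75400 km²

For the equirectangular projection with φ₀ = 0 (plate carrée), h = 1 along meridians and k = sec φ along parallels.
Areal scale = h·k = 1 × sec φ; at 58.2°, h = 1.000, k = 1.898, so h·k = 1.898.
True area = apparent / (areal scale) = 143000 / 1.898 ≈ 75400 km².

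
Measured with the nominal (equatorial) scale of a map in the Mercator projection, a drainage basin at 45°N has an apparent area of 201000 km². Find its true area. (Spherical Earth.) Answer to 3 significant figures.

The Mercator projection is conformal; its linear scale factor is the same in every direction and equals sec φ = 1/cos φ.
Areal scale = k² = sec²φ = 1/cos²(45°) = 1/0.7071² = 2.000.
True area = apparent / (areal scale) = 201000 / 2.000 ≈ 101000 km².

101000 km²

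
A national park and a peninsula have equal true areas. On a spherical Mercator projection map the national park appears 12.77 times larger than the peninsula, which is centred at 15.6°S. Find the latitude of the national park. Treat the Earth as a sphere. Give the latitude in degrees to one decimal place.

For equal true areas on Mercator, apparent areas scale as sec²φ, so the ratio is cos²φ₂ / cos²φ₁.
cos²φ₂ / cos²φ₁ = 12.77  ⇒  cos φ₁ = cos 15.6° / √12.77 = 0.9632/3.574 = 0.2695.
φ₁ = arccos(0.2695) ≈ 74.4°.

74.4°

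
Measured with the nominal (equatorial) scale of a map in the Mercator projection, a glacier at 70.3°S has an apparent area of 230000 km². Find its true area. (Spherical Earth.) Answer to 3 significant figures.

For Mercator, h = k = sec φ (a conformal cylindrical projection has a single point scale, 1/cos φ).
Areal scale = k² = sec²φ = 1/cos²(70.3°) = 1/0.3371² = 8.800.
True area = apparent / (areal scale) = 230000 / 8.800 ≈ 26100 km².

26100 km²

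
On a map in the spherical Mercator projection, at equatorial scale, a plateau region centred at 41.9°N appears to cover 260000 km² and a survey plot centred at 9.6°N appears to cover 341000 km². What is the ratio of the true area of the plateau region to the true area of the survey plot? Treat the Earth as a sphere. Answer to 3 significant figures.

0.434

Since Mercator area scale is 1/cos²φ, the true area equals the apparent area multiplied by cos²φ.
True area of plateau region: 260000 × cos²(41.9°) = 260000 × 0.5540 = 144000 km².
True area of survey plot: 341000 × cos²(9.6°) = 341000 × 0.9722 = 331500 km².
Ratio = 144000 / 331500 ≈ 0.434.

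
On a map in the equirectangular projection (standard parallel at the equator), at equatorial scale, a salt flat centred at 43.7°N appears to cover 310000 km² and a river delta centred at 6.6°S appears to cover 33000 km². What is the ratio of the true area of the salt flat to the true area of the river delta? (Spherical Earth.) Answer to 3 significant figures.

On the plate carrée, areal scale = h·k = 1 × sec φ, so true area = apparent × cos φ.
True area of salt flat: 310000 × cos(43.7°) = 310000 × 0.7230 = 224100 km².
True area of river delta: 33000 × cos(6.6°) = 33000 × 0.9934 = 32780 km².
Ratio = 224100 / 32780 ≈ 6.84.

6.84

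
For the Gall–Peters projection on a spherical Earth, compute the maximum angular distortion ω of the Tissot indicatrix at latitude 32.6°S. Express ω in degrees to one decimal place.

Gall–Peters is a cylindrical equal-area projection with standard parallels at ±45°. For cylindrical equal-area with standard parallel φ₀, h = cos φ / cos φ₀ and k = cos φ₀ / cos φ, so h·k = 1.
At 32.6°: h = 1.191, k = 0.8393; principal scales a = 1.191, b = 0.8393.
sin(ω/2) = (a − b)/(a + b) = 0.3521/2.031 = 0.1734, so ω = 2 arcsin(0.1734) ≈ 20.0°.

20.0°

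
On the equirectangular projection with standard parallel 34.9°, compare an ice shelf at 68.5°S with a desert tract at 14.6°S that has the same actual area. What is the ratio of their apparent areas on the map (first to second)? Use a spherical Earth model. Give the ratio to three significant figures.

In the equirectangular projection with standard parallel φ₀ = 34.9° (x = Rλ cos φ₀, y = Rφ), meridians are true-scale (h = 1) and the parallel scale is k = cos φ₀ / cos φ.
Areal scale at 68.5°: h·k = 1.000 × 2.238 = 2.238.
Areal scale at 14.6°: h·k = 1.000 × 0.8475 = 0.8475.
Ratio = 2.238/0.8475 ≈ 2.64.

2.64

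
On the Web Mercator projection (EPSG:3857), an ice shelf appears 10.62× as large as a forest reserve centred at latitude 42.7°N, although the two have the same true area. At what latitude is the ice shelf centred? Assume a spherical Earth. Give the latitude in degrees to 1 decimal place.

Mercator areal scale is sec²φ, so apparent-area ratio = sec²φ₁ / sec²φ₂ = cos²φ₂ / cos²φ₁.
cos²φ₂ / cos²φ₁ = 10.62  ⇒  cos φ₁ = cos 42.7° / √10.62 = 0.7349/3.259 = 0.2255.
φ₁ = arccos(0.2255) ≈ 77.0°.

77.0°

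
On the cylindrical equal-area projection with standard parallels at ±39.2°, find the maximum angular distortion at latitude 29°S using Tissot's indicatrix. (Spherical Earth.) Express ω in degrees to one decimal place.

13.8°

For cylindrical equal-area with standard parallel φ₀, h = cos φ / cos φ₀ and k = cos φ₀ / cos φ, so h·k = 1.
At 29°: h = 1.129, k = 0.8860; principal scales a = 1.129, b = 0.8860.
sin(ω/2) = (a − b)/(a + b) = 0.2426/2.015 = 0.1204, so ω = 2 arcsin(0.1204) ≈ 13.8°.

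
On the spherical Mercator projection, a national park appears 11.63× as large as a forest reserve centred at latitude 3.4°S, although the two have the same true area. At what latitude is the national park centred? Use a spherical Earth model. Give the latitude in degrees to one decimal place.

73.0°

Mercator areal scale is sec²φ, so apparent-area ratio = sec²φ₁ / sec²φ₂ = cos²φ₂ / cos²φ₁.
cos²φ₂ / cos²φ₁ = 11.63  ⇒  cos φ₁ = cos 3.4° / √11.63 = 0.9982/3.410 = 0.2927.
φ₁ = arccos(0.2927) ≈ 73.0°.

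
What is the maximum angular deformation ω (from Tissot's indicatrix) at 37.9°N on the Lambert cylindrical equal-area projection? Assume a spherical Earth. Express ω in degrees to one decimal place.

26.9°

The Lambert cylindrical equal-area projection is the cylindrical equal-area projection with its standard parallel at the equator (φ₀ = 0). Cylindrical equal-area (φ₀ = 0°): h = cos φ / cos 0° along meridians, k = cos 0° / cos φ along parallels; h·k = 1.
At 37.9°: h = 0.7891, k = 1.267; principal scales a = 1.267, b = 0.7891.
sin(ω/2) = (a − b)/(a + b) = 0.4782/2.056 = 0.2325, so ω = 2 arcsin(0.2325) ≈ 26.9°.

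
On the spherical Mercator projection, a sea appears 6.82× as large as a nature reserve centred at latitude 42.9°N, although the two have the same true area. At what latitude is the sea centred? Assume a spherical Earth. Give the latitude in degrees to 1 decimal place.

Mercator areal scale is sec²φ, so apparent-area ratio = sec²φ₁ / sec²φ₂ = cos²φ₂ / cos²φ₁.
cos²φ₂ / cos²φ₁ = 6.82  ⇒  cos φ₁ = cos 42.9° / √6.82 = 0.7325/2.612 = 0.2805.
φ₁ = arccos(0.2805) ≈ 73.7°.

73.7°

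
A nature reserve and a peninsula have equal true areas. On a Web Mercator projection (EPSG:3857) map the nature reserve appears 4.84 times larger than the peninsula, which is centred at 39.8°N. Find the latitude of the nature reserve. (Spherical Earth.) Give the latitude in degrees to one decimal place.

On Mercator, (apparent₁)/(apparent₂) = sec²φ₁ / sec²φ₂ when true areas are equal.
cos²φ₂ / cos²φ₁ = 4.84  ⇒  cos φ₁ = cos 39.8° / √4.84 = 0.7683/2.200 = 0.3492.
φ₁ = arccos(0.3492) ≈ 69.6°.

69.6°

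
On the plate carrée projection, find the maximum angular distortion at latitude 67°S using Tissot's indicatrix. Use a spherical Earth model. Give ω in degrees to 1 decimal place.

52.0°

For the equirectangular projection with φ₀ = 0 (plate carrée), h = 1 along meridians and k = sec φ along parallels.
At 67°: h = 1.000, k = 2.559; principal scales a = 2.559, b = 1.000.
sin(ω/2) = (a − b)/(a + b) = 1.559/3.559 = 0.4381, so ω = 2 arcsin(0.4381) ≈ 52.0°.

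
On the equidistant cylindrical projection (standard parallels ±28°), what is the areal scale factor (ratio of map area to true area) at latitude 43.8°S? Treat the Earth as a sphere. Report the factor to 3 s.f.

1.22

In the equirectangular projection with standard parallel φ₀ = 28° (x = Rλ cos φ₀, y = Rφ), meridians are true-scale (h = 1) and the parallel scale is k = cos φ₀ / cos φ.
Areal scale = h·k = 1 × cos φ₀ / cos φ; at 43.8°, h = 1.000, k = 1.223, so h·k = 1.223.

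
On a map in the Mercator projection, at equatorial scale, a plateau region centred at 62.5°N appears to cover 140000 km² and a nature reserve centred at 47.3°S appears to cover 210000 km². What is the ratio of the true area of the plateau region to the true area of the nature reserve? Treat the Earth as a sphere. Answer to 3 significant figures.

On Mercator the areal scale is sec²φ, so true area = apparent × cos²φ.
True area of plateau region: 140000 × cos²(62.5°) = 140000 × 0.2132 = 29850 km².
True area of nature reserve: 210000 × cos²(47.3°) = 210000 × 0.4599 = 96580 km².
Ratio = 29850 / 96580 ≈ 0.309.

0.309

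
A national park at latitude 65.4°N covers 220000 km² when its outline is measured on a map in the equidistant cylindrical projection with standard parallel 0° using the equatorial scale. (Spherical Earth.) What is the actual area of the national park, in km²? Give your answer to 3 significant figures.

In the plate carrée (x = Rλ, y = Rφ), meridians are true-scale (h = 1) and parallels are stretched by k = sec φ.
Areal scale = h·k = 1 × sec φ; at 65.4°, h = 1.000, k = 2.402, so h·k = 2.402.
True area = apparent / (areal scale) = 220000 / 2.402 ≈ 91600 km².

91600 km²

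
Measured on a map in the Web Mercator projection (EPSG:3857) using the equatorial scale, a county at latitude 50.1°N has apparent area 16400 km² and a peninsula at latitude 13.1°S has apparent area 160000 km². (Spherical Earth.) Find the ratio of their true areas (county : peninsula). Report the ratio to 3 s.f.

0.0445

On Mercator the areal scale is sec²φ, so true area = apparent × cos²φ.
True area of county: 16400 × cos²(50.1°) = 16400 × 0.4115 = 6748 km².
True area of peninsula: 160000 × cos²(13.1°) = 160000 × 0.9486 = 151800 km².
Ratio = 6748 / 151800 ≈ 0.0445.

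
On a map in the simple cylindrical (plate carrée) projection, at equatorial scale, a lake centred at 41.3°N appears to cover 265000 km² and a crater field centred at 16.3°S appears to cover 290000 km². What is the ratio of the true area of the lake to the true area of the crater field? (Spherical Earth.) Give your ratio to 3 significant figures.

0.715

On the plate carrée, areal scale = h·k = 1 × sec φ, so true area = apparent × cos φ.
True area of lake: 265000 × cos(41.3°) = 265000 × 0.7513 = 199100 km².
True area of crater field: 290000 × cos(16.3°) = 290000 × 0.9598 = 278300 km².
Ratio = 199100 / 278300 ≈ 0.715.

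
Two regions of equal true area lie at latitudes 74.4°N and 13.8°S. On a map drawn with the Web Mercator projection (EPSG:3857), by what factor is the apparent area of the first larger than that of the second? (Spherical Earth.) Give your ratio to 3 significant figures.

On Mercator, area is exaggerated by sec²φ = 1/cos²φ.
At 74.4°: sec²(74.4°) = 1/0.2689² = 13.83.
At 13.8°: sec²(13.8°) = 1/0.9711² = 1.060.
Ratio = 13.83/1.060 = cos²(13.8°)/cos²(74.4°) ≈ 13.0.

13.0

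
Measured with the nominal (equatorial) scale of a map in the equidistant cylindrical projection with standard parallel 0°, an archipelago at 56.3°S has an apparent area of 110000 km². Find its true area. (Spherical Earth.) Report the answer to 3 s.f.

61000 km²

In the plate carrée (x = Rλ, y = Rφ), meridians are true-scale (h = 1) and parallels are stretched by k = sec φ.
Areal scale = h·k = 1 × sec φ; at 56.3°, h = 1.000, k = 1.802, so h·k = 1.802.
True area = apparent / (areal scale) = 110000 / 1.802 ≈ 61000 km².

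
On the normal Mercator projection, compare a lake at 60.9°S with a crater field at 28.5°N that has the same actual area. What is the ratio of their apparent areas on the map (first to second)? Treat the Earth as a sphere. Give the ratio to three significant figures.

Mercator areal scale is sec²φ.
At 60.9°: sec²(60.9°) = 1/0.4863² = 4.228.
At 28.5°: sec²(28.5°) = 1/0.8788² = 1.295.
Ratio = 4.228/1.295 = cos²(28.5°)/cos²(60.9°) ≈ 3.27.

3.27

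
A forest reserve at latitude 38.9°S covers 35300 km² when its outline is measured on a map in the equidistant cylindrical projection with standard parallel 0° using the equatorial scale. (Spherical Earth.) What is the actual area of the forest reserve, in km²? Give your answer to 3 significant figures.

27500 km²

For the equirectangular projection with φ₀ = 0 (plate carrée), h = 1 along meridians and k = sec φ along parallels.
Areal scale = h·k = 1 × sec φ; at 38.9°, h = 1.000, k = 1.285, so h·k = 1.285.
True area = apparent / (areal scale) = 35300 / 1.285 ≈ 27500 km².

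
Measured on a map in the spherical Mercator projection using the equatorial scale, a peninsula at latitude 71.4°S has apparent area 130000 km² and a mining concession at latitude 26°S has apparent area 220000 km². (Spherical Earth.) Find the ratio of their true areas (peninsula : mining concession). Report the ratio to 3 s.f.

0.0744

Since Mercator area scale is 1/cos²φ, the true area equals the apparent area multiplied by cos²φ.
True area of peninsula: 130000 × cos²(71.4°) = 130000 × 0.1017 = 13230 km².
True area of mining concession: 220000 × cos²(26°) = 220000 × 0.8078 = 177700 km².
Ratio = 13230 / 177700 ≈ 0.0744.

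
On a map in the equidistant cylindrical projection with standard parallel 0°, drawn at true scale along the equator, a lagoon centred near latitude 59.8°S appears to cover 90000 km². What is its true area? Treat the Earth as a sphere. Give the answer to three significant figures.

45300 km²

Plate carrée maps x = Rλ, y = Rφ. The meridian scale is h = 1 and the parallel scale is k = 1/cos φ = sec φ.
Areal scale = h·k = 1 × sec φ; at 59.8°, h = 1.000, k = 1.988, so h·k = 1.988.
True area = apparent / (areal scale) = 90000 / 1.988 ≈ 45300 km².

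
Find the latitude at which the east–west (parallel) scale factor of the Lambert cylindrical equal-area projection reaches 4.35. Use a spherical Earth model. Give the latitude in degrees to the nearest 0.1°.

76.7°

The Lambert cylindrical equal-area projection is the cylindrical equal-area projection with its standard parallel at the equator (φ₀ = 0). For cylindrical equal-area with standard parallel φ₀, h = cos φ / cos φ₀ and k = cos φ₀ / cos φ, so h·k = 1.
k = cos φ₀ / cos φ = 4.35  ⇒  cos φ = cos 0° / 4.35 = 0.2299.
φ = arccos(0.2299) ≈ 76.7°.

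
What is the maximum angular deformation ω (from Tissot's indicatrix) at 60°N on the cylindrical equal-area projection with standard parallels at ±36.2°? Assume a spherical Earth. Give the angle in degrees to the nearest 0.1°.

For cylindrical equal-area with standard parallel φ₀, h = cos φ / cos φ₀ and k = cos φ₀ / cos φ, so h·k = 1.
At 60°: h = 0.6196, k = 1.614; principal scales a = 1.614, b = 0.6196.
sin(ω/2) = (a − b)/(a + b) = 0.9943/2.234 = 0.4452, so ω = 2 arcsin(0.4452) ≈ 52.9°.

52.9°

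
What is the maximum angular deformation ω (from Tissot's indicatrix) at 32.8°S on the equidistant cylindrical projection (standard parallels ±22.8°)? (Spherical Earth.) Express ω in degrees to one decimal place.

In the equirectangular projection with standard parallel φ₀ = 22.8° (x = Rλ cos φ₀, y = Rφ), meridians are true-scale (h = 1) and the parallel scale is k = cos φ₀ / cos φ.
At 32.8°: h = 1.000, k = 1.097; principal scales a = 1.097, b = 1.000.
sin(ω/2) = (a − b)/(a + b) = 0.09672/2.097 = 0.04613, so ω = 2 arcsin(0.04613) ≈ 5.3°.

5.3°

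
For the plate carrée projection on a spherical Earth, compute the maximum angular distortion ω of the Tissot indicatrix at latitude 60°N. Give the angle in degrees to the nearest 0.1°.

38.9°

In the plate carrée (x = Rλ, y = Rφ), meridians are true-scale (h = 1) and parallels are stretched by k = sec φ.
At 60°: h = 1.000, k = 2.000; principal scales a = 2.000, b = 1.000.
sin(ω/2) = (a − b)/(a + b) = 1.0000/3.000 = 0.3333, so ω = 2 arcsin(0.3333) ≈ 38.9°.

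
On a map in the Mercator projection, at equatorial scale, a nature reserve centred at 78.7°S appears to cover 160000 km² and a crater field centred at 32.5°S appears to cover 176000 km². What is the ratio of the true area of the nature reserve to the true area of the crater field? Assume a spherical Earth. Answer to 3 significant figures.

On Mercator the areal scale is sec²φ, so true area = apparent × cos²φ.
True area of nature reserve: 160000 × cos²(78.7°) = 160000 × 0.03839 = 6143 km².
True area of crater field: 176000 × cos²(32.5°) = 176000 × 0.7113 = 125200 km².
Ratio = 6143 / 125200 ≈ 0.0491.

0.0491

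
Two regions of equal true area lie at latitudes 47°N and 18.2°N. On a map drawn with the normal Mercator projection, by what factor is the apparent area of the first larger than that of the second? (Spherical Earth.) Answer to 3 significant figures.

1.94

Mercator is conformal with k = sec φ, so areal scale = k² = sec²φ.
At 47°: sec²(47°) = 1/0.6820² = 2.150.
At 18.2°: sec²(18.2°) = 1/0.9500² = 1.108.
Ratio = 2.150/1.108 = cos²(18.2°)/cos²(47°) ≈ 1.94.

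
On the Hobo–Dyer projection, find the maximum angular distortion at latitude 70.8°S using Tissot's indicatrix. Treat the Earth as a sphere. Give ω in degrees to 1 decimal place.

89.9°

Hobo–Dyer is a cylindrical equal-area projection with standard parallels at ±37.5°. Cylindrical equal-area (φ₀ = 37.5°): h = cos φ / cos 37.5° along meridians, k = cos 37.5° / cos φ along parallels; h·k = 1.
At 70.8°: h = 0.4145, k = 2.412; principal scales a = 2.412, b = 0.4145.
sin(ω/2) = (a − b)/(a + b) = 1.998/2.827 = 0.7067, so ω = 2 arcsin(0.7067) ≈ 89.9°.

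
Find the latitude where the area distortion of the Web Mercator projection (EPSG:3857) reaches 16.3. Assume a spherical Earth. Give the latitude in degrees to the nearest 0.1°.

75.7°

Mercator areal scale is sec²φ.
sec²φ = 16.3  ⇒  cos²φ = 0.06135  ⇒  cos φ = 0.2477.
φ = arccos(0.2477) ≈ 75.7°.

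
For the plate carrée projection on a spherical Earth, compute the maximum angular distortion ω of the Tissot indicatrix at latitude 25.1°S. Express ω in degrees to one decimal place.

5.7°

Plate carrée maps x = Rλ, y = Rφ. The meridian scale is h = 1 and the parallel scale is k = 1/cos φ = sec φ.
At 25.1°: h = 1.000, k = 1.104; principal scales a = 1.104, b = 1.000.
sin(ω/2) = (a − b)/(a + b) = 0.1043/2.104 = 0.04956, so ω = 2 arcsin(0.04956) ≈ 5.7°.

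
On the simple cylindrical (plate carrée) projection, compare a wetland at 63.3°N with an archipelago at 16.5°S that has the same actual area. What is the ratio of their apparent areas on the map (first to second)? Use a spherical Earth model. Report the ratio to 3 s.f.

2.13

In the plate carrée (x = Rλ, y = Rφ), meridians are true-scale (h = 1) and parallels are stretched by k = sec φ.
Areal scale at 63.3°: h·k = 1.000 × 2.226 = 2.226.
Areal scale at 16.5°: h·k = 1.000 × 1.043 = 1.043.
Ratio = 2.226/1.043 ≈ 2.13.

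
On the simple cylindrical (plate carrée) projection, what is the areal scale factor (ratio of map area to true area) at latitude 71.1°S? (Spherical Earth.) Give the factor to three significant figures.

3.09

Plate carrée maps x = Rλ, y = Rφ. The meridian scale is h = 1 and the parallel scale is k = 1/cos φ = sec φ.
Areal scale = h·k = 1 × sec φ; at 71.1°, h = 1.000, k = 3.087, so h·k = 3.087.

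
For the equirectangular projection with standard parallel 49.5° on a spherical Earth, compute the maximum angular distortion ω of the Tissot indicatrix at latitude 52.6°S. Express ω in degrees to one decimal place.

In the equirectangular projection with standard parallel φ₀ = 49.5° (x = Rλ cos φ₀, y = Rφ), meridians are true-scale (h = 1) and the parallel scale is k = cos φ₀ / cos φ.
At 52.6°: h = 1.000, k = 1.069; principal scales a = 1.069, b = 1.000.
sin(ω/2) = (a − b)/(a + b) = 0.06927/2.069 = 0.03348, so ω = 2 arcsin(0.03348) ≈ 3.8°.

3.8°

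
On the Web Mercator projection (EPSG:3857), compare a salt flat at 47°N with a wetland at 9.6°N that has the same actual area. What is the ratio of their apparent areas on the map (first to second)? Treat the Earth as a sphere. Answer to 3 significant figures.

Mercator is conformal with k = sec φ, so areal scale = k² = sec²φ.
At 47°: sec²(47°) = 1/0.6820² = 2.150.
At 9.6°: sec²(9.6°) = 1/0.9860² = 1.029.
Ratio = 2.150/1.029 = cos²(9.6°)/cos²(47°) ≈ 2.09.

2.09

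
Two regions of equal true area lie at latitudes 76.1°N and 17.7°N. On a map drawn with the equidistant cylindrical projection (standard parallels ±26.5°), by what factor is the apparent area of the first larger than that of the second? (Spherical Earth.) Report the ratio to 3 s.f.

3.97

The equidistant cylindrical projection with φ₀ = 26.5° has h = 1 (meridians true) and k = cos φ₀ / cos φ along parallels.
Areal scale at 76.1°: h·k = 1.000 × 3.725 = 3.725.
Areal scale at 17.7°: h·k = 1.000 × 0.9394 = 0.9394.
Ratio = 3.725/0.9394 ≈ 3.97.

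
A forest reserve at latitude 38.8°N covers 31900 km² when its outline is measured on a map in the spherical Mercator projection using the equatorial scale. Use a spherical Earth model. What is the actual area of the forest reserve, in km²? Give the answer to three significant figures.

The Mercator projection is conformal; its linear scale factor is the same in every direction and equals sec φ = 1/cos φ.
Areal scale = k² = sec²φ = 1/cos²(38.8°) = 1/0.7793² = 1.646.
True area = apparent / (areal scale) = 31900 / 1.646 ≈ 19400 km².

19400 km²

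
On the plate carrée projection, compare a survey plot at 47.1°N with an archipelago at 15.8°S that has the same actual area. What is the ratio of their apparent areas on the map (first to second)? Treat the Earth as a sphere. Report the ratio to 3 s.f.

Plate carrée maps x = Rλ, y = Rφ. The meridian scale is h = 1 and the parallel scale is k = 1/cos φ = sec φ.
Areal scale at 47.1°: h·k = 1.000 × 1.469 = 1.469.
Areal scale at 15.8°: h·k = 1.000 × 1.039 = 1.039.
Ratio = 1.469/1.039 ≈ 1.41.

1.41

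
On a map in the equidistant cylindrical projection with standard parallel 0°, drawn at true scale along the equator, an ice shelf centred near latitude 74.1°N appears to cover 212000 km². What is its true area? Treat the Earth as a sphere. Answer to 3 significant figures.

58100 km²

Plate carrée maps x = Rλ, y = Rφ. The meridian scale is h = 1 and the parallel scale is k = 1/cos φ = sec φ.
Areal scale = h·k = 1 × sec φ; at 74.1°, h = 1.000, k = 3.650, so h·k = 3.650.
True area = apparent / (areal scale) = 212000 / 3.650 ≈ 58100 km².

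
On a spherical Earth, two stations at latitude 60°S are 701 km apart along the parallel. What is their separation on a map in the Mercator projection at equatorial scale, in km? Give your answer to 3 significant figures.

Mercator is conformal, so the point scale is isotropic: h = k = sec φ = 1/cos φ.
Along the parallel, k = sec 60° = 1/0.5000 = 2.000.
Map distance = 701 × 2.000 ≈ 1400 km.

1400 km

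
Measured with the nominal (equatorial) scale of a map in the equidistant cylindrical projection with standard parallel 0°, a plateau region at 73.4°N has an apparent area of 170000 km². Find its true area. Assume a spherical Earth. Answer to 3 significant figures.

48600 km²

Plate carrée maps x = Rλ, y = Rφ. The meridian scale is h = 1 and the parallel scale is k = 1/cos φ = sec φ.
Areal scale = h·k = 1 × sec φ; at 73.4°, h = 1.000, k = 3.500, so h·k = 3.500.
True area = apparent / (areal scale) = 170000 / 3.500 ≈ 48600 km².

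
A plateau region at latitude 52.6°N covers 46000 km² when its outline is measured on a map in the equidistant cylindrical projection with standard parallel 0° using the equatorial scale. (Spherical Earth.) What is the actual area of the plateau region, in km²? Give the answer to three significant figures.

In the plate carrée (x = Rλ, y = Rφ), meridians are true-scale (h = 1) and parallels are stretched by k = sec φ.
Areal scale = h·k = 1 × sec φ; at 52.6°, h = 1.000, k = 1.646, so h·k = 1.646.
True area = apparent / (areal scale) = 46000 / 1.646 ≈ 27900 km².

27900 km²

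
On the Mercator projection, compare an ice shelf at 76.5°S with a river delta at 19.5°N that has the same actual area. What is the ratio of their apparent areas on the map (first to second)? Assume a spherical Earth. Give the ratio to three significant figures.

Mercator areal scale is sec²φ.
At 76.5°: sec²(76.5°) = 1/0.2334² = 18.35.
At 19.5°: sec²(19.5°) = 1/0.9426² = 1.125.
Ratio = 18.35/1.125 = cos²(19.5°)/cos²(76.5°) ≈ 16.3.

16.3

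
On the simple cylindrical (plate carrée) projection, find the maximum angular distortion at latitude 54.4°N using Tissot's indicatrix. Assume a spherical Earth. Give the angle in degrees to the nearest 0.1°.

30.6°

Plate carrée maps x = Rλ, y = Rφ. The meridian scale is h = 1 and the parallel scale is k = 1/cos φ = sec φ.
At 54.4°: h = 1.000, k = 1.718; principal scales a = 1.718, b = 1.000.
sin(ω/2) = (a − b)/(a + b) = 0.7179/2.718 = 0.2641, so ω = 2 arcsin(0.2641) ≈ 30.6°.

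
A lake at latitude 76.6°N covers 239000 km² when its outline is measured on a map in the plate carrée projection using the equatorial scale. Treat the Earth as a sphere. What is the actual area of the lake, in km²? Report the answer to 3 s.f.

55400 km²

For the equirectangular projection with φ₀ = 0 (plate carrée), h = 1 along meridians and k = sec φ along parallels.
Areal scale = h·k = 1 × sec φ; at 76.6°, h = 1.000, k = 4.315, so h·k = 4.315.
True area = apparent / (areal scale) = 239000 / 4.315 ≈ 55400 km².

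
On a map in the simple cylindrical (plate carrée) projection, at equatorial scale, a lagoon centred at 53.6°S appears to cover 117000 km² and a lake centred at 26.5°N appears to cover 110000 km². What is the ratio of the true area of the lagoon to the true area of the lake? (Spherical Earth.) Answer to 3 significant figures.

On the plate carrée, areal scale = h·k = 1 × sec φ, so true area = apparent × cos φ.
True area of lagoon: 117000 × cos(53.6°) = 117000 × 0.5934 = 69430 km².
True area of lake: 110000 × cos(26.5°) = 110000 × 0.8949 = 98440 km².
Ratio = 69430 / 98440 ≈ 0.705.

0.705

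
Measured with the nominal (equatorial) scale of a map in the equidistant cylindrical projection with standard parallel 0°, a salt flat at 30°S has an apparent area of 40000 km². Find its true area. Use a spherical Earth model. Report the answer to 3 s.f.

Plate carrée maps x = Rλ, y = Rφ. The meridian scale is h = 1 and the parallel scale is k = 1/cos φ = sec φ.
Areal scale = h·k = 1 × sec φ; at 30°, h = 1.000, k = 1.155, so h·k = 1.155.
True area = apparent / (areal scale) = 40000 / 1.155 ≈ 34600 km².

34600 km²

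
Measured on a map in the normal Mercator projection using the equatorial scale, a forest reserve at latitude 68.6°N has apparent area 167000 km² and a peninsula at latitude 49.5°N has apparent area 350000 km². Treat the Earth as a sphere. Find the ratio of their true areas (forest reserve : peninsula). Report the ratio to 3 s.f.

Since Mercator area scale is 1/cos²φ, the true area equals the apparent area multiplied by cos²φ.
True area of forest reserve: 167000 × cos²(68.6°) = 167000 × 0.1331 = 22230 km².
True area of peninsula: 350000 × cos²(49.5°) = 350000 × 0.4218 = 147600 km².
Ratio = 22230 / 147600 ≈ 0.151.

0.151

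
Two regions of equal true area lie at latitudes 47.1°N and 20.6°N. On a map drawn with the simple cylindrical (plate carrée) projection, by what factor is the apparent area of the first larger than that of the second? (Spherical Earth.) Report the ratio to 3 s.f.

Plate carrée maps x = Rλ, y = Rφ. The meridian scale is h = 1 and the parallel scale is k = 1/cos φ = sec φ.
Areal scale at 47.1°: h·k = 1.000 × 1.469 = 1.469.
Areal scale at 20.6°: h·k = 1.000 × 1.068 = 1.068.
Ratio = 1.469/1.068 ≈ 1.38.

1.38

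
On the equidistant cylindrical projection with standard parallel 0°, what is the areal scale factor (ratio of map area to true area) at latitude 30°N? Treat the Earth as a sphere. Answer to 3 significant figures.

Plate carrée maps x = Rλ, y = Rφ. The meridian scale is h = 1 and the parallel scale is k = 1/cos φ = sec φ.
Areal scale = h·k = 1 × sec φ; at 30°, h = 1.000, k = 1.155, so h·k = 1.155.

1.15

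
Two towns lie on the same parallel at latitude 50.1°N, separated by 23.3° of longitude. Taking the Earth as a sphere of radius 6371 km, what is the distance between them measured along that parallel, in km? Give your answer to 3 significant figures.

Arc length along a parallel = R cos φ · Δλ (with Δλ in radians).
= 6371 × cos 50.1° × (23.3° × π/180) = 6371 × 0.6414 × 0.4067 ≈ 1660 km.

1660 km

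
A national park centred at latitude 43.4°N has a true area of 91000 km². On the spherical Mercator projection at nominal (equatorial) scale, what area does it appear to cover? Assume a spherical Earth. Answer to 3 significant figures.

Mercator is conformal, so the point scale is isotropic: h = k = sec φ = 1/cos φ.
Areal scale = k² = sec²φ = 1/cos²(43.4°) = 1/0.7266² = 1.894.
Apparent area = 91000 × 1.894 ≈ 172000 km².

172000 km²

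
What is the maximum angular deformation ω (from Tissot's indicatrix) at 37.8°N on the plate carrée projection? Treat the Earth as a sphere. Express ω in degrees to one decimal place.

For the equirectangular projection with φ₀ = 0 (plate carrée), h = 1 along meridians and k = sec φ along parallels.
At 37.8°: h = 1.000, k = 1.266; principal scales a = 1.266, b = 1.000.
sin(ω/2) = (a − b)/(a + b) = 0.2656/2.266 = 0.1172, so ω = 2 arcsin(0.1172) ≈ 13.5°.

13.5°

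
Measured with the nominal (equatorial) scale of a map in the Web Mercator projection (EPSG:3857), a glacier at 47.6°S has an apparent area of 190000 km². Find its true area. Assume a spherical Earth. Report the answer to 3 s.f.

Mercator is conformal, so the point scale is isotropic: h = k = sec φ = 1/cos φ.
Areal scale = k² = sec²φ = 1/cos²(47.6°) = 1/0.6743² = 2.199.
True area = apparent / (areal scale) = 190000 / 2.199 ≈ 86400 km².

86400 km²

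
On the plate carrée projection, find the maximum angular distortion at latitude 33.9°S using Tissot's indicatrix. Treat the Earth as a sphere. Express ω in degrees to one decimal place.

10.7°

For the equirectangular projection with φ₀ = 0 (plate carrée), h = 1 along meridians and k = sec φ along parallels.
At 33.9°: h = 1.000, k = 1.205; principal scales a = 1.205, b = 1.000.
sin(ω/2) = (a − b)/(a + b) = 0.2048/2.205 = 0.09289, so ω = 2 arcsin(0.09289) ≈ 10.7°.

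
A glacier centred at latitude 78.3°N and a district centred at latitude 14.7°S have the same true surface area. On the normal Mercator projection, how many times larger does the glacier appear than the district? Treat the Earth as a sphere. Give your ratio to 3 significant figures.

On Mercator, area is exaggerated by sec²φ = 1/cos²φ.
At 78.3°: sec²(78.3°) = 1/0.2028² = 24.32.
At 14.7°: sec²(14.7°) = 1/0.9673² = 1.069.
Ratio = 24.32/1.069 = cos²(14.7°)/cos²(78.3°) ≈ 22.8.

22.8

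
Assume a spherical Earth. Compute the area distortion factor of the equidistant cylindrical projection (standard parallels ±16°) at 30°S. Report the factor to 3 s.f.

1.11

In the equirectangular projection with standard parallel φ₀ = 16° (x = Rλ cos φ₀, y = Rφ), meridians are true-scale (h = 1) and the parallel scale is k = cos φ₀ / cos φ.
Areal scale = h·k = 1 × cos φ₀ / cos φ; at 30°, h = 1.000, k = 1.110, so h·k = 1.110.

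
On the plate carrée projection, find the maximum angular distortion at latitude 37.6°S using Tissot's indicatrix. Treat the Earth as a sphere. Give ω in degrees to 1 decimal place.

13.3°

Plate carrée maps x = Rλ, y = Rφ. The meridian scale is h = 1 and the parallel scale is k = 1/cos φ = sec φ.
At 37.6°: h = 1.000, k = 1.262; principal scales a = 1.262, b = 1.000.
sin(ω/2) = (a − b)/(a + b) = 0.2622/2.262 = 0.1159, so ω = 2 arcsin(0.1159) ≈ 13.3°.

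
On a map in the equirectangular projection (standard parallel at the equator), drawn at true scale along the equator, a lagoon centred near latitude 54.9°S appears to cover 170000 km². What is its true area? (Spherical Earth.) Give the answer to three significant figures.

97800 km²

For the equirectangular projection with φ₀ = 0 (plate carrée), h = 1 along meridians and k = sec φ along parallels.
Areal scale = h·k = 1 × sec φ; at 54.9°, h = 1.000, k = 1.739, so h·k = 1.739.
True area = apparent / (areal scale) = 170000 / 1.739 ≈ 97800 km².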